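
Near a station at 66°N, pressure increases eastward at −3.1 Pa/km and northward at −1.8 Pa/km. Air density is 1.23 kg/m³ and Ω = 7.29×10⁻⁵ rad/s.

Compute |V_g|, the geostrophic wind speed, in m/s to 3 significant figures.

21.9 m/s

Coriolis parameter at 66°N:
f = 2Ω sin φ = 2 × 7.29×10⁻⁵ × sin 66° = 1.33×10⁻⁴ s⁻¹
Component geostrophic relations (x east, y north):
u_g = −(1/(fρ)) ∂P/∂y,  v_g = (1/(fρ)) ∂P/∂x
u_g = −(−1.8×10⁻³)/(1.33×10⁻⁴ × 1.23) = 11.0 m/s;  v_g = (−3.1×10⁻³)/(1.33×10⁻⁴ × 1.23) = −18.9 m/s
|V_g| = √(u_g² + v_g²) = 21.9 m/s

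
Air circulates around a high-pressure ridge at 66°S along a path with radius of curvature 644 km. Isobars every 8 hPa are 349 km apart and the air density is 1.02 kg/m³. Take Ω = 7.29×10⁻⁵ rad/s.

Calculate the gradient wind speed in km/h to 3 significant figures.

83.1 km/h

Coriolis parameter at 66°S:
f = 2Ω sin φ = 2 × 7.29×10⁻⁵ × sin 66° = 1.33×10⁻⁴ s⁻¹
Pressure gradient: |∂P/∂n| = 800 Pa / 349000 m = 2.29×10⁻³ Pa/m
Geostrophic speed: V_g = |∂P/∂n|/(fρ) = 2.29×10⁻³/(1.33×10⁻⁴ × 1.02) = 16.9 m/s
Around a high, pressure-gradient force acts outward with centrifugal, so Coriolis balances both:
fV = (1/ρ)|∂P/∂n| + V²/R  →  V² − fR·V + fR·V_g = 0
With fR = 1.33×10⁻⁴ × 644×10³ m = 85.8 m/s:
V = [fR − √((fR)² − 4 fR V_g)]/2 = [85.8 − √(85.8² − 4×85.8×16.9)]/2 = 23.1 m/s
Supergeostrophic (V > V_g = 16.9 m/s), as expected around a high.
Converting: 23.1 m/s × 3.6 = 83.1 km/h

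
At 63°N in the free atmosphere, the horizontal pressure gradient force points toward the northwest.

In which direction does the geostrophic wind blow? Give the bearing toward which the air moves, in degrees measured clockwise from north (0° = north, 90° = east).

The pressure-gradient force points toward the northwest (bearing 315°).
Geostrophic balance: in the Northern Hemisphere the Coriolis force deflects motion to the right, so the geostrophic wind blows 90° to the right of the pressure-gradient force (low pressure on the left).
Rotating 315° by 90° clockwise gives 045° — the wind blows toward the northeast.

045°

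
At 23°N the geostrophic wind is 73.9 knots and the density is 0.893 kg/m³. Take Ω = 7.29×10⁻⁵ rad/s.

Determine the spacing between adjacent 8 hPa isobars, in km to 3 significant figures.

414 km

Coriolis parameter at 23°N:
f = 2Ω sin φ = 2 × 7.29×10⁻⁵ × sin 23° = 5.70×10⁻⁵ s⁻¹
Wind speed in SI: 73.9 knots = 38.0 m/s
Geostrophic balance rearranged: |∂P/∂n| = f ρ V_g
|∂P/∂n| = 5.70×10⁻⁵ × 0.893 × 38.0 = 1.93×10⁻³ Pa/m
Isobar spacing: Δn = ΔP/|∂P/∂n| = 800 Pa / 1.93×10⁻³ Pa/m = 413638 m ≈ 414 km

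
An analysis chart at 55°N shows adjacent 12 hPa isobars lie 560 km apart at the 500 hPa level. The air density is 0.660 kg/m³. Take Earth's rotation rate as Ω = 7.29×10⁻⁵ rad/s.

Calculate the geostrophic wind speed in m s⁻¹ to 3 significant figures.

Coriolis parameter at 55°N:
f = 2Ω sin φ = 2 × 7.29×10⁻⁵ × sin 55° = 1.19×10⁻⁴ s⁻¹
Pressure gradient: |∂P/∂n| = 1200 Pa / 560000 m = 2.14×10⁻³ Pa/m
Geostrophic balance (pressure-gradient force = Coriolis force):
V_g = (1/(fρ)) |∂P/∂n| = 2.14×10⁻³ / (1.19×10⁻⁴ × 0.660) = 27.2 m/s

27.2 m s⁻¹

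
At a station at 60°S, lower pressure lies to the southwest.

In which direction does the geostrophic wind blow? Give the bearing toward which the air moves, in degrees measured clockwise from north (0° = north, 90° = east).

The pressure-gradient force points toward the southwest (bearing 225°).
Geostrophic balance: in the Southern Hemisphere the Coriolis force deflects motion to the left, so the geostrophic wind blows 90° to the left of the pressure-gradient force (low pressure on the right).
Rotating 225° by 90° counterclockwise gives 135° — the wind blows toward the southeast.

135°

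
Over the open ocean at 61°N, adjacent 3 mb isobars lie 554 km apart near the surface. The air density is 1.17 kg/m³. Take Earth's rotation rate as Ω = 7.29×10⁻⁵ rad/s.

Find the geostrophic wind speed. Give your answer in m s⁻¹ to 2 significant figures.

3.6 m s⁻¹

Coriolis parameter at 61°N:
f = 2Ω sin φ = 2 × 7.29×10⁻⁵ × sin 61° = 1.28×10⁻⁴ s⁻¹
Pressure gradient: |∂P/∂n| = 300 Pa / 554000 m = 5.42×10⁻⁴ Pa/m
Geostrophic balance (pressure-gradient force = Coriolis force):
V_g = (1/(fρ)) |∂P/∂n| = 5.42×10⁻⁴ / (1.28×10⁻⁴ × 1.17) = 3.63 m/s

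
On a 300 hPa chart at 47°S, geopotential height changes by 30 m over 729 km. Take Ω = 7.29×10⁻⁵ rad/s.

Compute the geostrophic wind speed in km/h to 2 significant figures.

14 km/h

Coriolis parameter at 47°S:
f = 2Ω sin φ = 2 × 7.29×10⁻⁵ × sin 47° = 1.07×10⁻⁴ s⁻¹
Height gradient: |∂Z/∂n| = 30 m / 729000 m = 4.12×10⁻⁵
On a pressure surface, geostrophic balance gives V_g = (g/f)|∂Z/∂n|:
V_g = 9.81 × 4.12×10⁻⁵ / 1.07×10⁻⁴ = 3.79 m/s
Converting: 3.79 m/s × 3.6 = 14 km/h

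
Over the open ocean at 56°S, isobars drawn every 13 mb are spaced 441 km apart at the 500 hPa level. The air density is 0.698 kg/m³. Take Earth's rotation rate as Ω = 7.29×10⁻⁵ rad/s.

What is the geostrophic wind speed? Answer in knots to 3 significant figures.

Coriolis parameter at 56°S:
f = 2Ω sin φ = 2 × 7.29×10⁻⁵ × sin 56° = 1.21×10⁻⁴ s⁻¹
Pressure gradient: |∂P/∂n| = 1300 Pa / 441000 m = 2.95×10⁻³ Pa/m
Geostrophic balance (pressure-gradient force = Coriolis force):
V_g = (1/(fρ)) |∂P/∂n| = 2.95×10⁻³ / (1.21×10⁻⁴ × 0.698) = 34.9 m/s
Converting: 34.9 m/s × 1.944 = 67.9 knots

67.9 knots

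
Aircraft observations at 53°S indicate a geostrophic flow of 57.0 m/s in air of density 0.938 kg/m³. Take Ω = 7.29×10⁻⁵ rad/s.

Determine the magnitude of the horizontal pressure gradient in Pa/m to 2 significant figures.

6.2×10⁻³ Pa/m

Coriolis parameter at 53°S:
f = 2Ω sin φ = 2 × 7.29×10⁻⁵ × sin 53° = 1.16×10⁻⁴ s⁻¹
Geostrophic balance rearranged: |∂P/∂n| = f ρ V_g
|∂P/∂n| = 1.16×10⁻⁴ × 0.938 × 57.0 = 6.23×10⁻³ Pa/m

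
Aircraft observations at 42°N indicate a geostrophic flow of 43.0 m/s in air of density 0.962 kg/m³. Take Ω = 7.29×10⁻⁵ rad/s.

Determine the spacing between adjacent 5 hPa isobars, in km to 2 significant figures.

Coriolis parameter at 42°N:
f = 2Ω sin φ = 2 × 7.29×10⁻⁵ × sin 42° = 9.76×10⁻⁵ s⁻¹
Geostrophic balance rearranged: |∂P/∂n| = f ρ V_g
|∂P/∂n| = 9.76×10⁻⁵ × 0.962 × 43.0 = 4.04×10⁻³ Pa/m
Isobar spacing: Δn = ΔP/|∂P/∂n| = 500 Pa / 4.04×10⁻³ Pa/m = 123896 m ≈ 120 km

120 km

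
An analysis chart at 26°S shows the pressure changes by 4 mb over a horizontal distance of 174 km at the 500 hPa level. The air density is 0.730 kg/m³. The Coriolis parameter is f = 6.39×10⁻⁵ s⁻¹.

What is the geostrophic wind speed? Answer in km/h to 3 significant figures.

Pressure gradient: |∂P/∂n| = 400 Pa / 174000 m = 2.30×10⁻³ Pa/m
Geostrophic balance (pressure-gradient force = Coriolis force):
V_g = (1/(fρ)) |∂P/∂n| = 2.30×10⁻³ / (6.39×10⁻⁵ × 0.730) = 49.3 m/s
Converting: 49.3 m/s × 3.6 = 177 km/h

177 km/h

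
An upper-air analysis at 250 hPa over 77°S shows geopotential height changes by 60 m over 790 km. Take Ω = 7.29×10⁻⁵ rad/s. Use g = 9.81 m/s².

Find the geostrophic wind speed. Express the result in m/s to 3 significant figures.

Coriolis parameter at 77°S:
f = 2Ω sin φ = 2 × 7.29×10⁻⁵ × sin 77° = 1.42×10⁻⁴ s⁻¹
Height gradient: |∂Z/∂n| = 60 m / 790000 m = 7.59×10⁻⁵
On a pressure surface, geostrophic balance gives V_g = (g/f)|∂Z/∂n|:
V_g = 9.81 × 7.59×10⁻⁵ / 1.42×10⁻⁴ = 5.24 m/s

5.24 m/s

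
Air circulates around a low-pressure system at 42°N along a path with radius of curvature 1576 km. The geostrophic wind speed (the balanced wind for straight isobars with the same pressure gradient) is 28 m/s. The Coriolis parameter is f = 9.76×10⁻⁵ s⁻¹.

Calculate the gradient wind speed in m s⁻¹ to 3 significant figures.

24.2 m s⁻¹

Around a low, centrifugal force acts outward with Coriolis, so pressure-gradient force balances both:
(1/ρ)|∂P/∂n| = fV + V²/R  →  V² + fR·V − fR·V_g = 0
With fR = 9.76×10⁻⁵ × 1576×10³ m = 154 m/s:
V = [−fR + √((fR)² + 4 fR V_g)]/2 = [−154 + √(154² + 4×154×28)]/2 = 24.2 m/s
Subgeostrophic (V < V_g = 28 m/s), as expected around a low.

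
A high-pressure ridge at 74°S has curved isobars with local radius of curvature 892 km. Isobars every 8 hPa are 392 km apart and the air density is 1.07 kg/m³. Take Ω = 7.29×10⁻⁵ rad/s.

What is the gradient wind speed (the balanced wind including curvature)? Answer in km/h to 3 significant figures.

Coriolis parameter at 74°S:
f = 2Ω sin φ = 2 × 7.29×10⁻⁵ × sin 74° = 1.40×10⁻⁴ s⁻¹
Pressure gradient: |∂P/∂n| = 800 Pa / 392000 m = 2.04×10⁻³ Pa/m
Geostrophic speed: V_g = |∂P/∂n|/(fρ) = 2.04×10⁻³/(1.40×10⁻⁴ × 1.07) = 13.6 m/s
Around a high, pressure-gradient force acts outward with centrifugal, so Coriolis balances both:
fV = (1/ρ)|∂P/∂n| + V²/R  →  V² − fR·V + fR·V_g = 0
With fR = 1.40×10⁻⁴ × 892×10³ m = 125 m/s:
V = [fR − √((fR)² − 4 fR V_g)]/2 = [125 − √(125² − 4×125×13.6)]/2 = 15.5 m/s
Supergeostrophic (V > V_g = 13.6 m/s), as expected around a high.
Converting: 15.5 m/s × 3.6 = 55.9 km/h

55.9 km/h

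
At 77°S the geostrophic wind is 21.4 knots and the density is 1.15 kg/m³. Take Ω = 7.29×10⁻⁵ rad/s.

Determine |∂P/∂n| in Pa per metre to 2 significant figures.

Coriolis parameter at 77°S:
f = 2Ω sin φ = 2 × 7.29×10⁻⁵ × sin 77° = 1.42×10⁻⁴ s⁻¹
Wind speed in SI: 21.4 knots = 11.0 m/s
Geostrophic balance rearranged: |∂P/∂n| = f ρ V_g
|∂P/∂n| = 1.42×10⁻⁴ × 1.15 × 11.0 = 1.80×10⁻³ Pa/m

1.8×10⁻³ Pa/m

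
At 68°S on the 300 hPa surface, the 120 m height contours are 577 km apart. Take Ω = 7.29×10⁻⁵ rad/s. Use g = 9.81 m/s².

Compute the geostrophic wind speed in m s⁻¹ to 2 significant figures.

Coriolis parameter at 68°S:
f = 2Ω sin φ = 2 × 7.29×10⁻⁵ × sin 68° = 1.35×10⁻⁴ s⁻¹
Height gradient: |∂Z/∂n| = 120 m / 577000 m = 2.08×10⁻⁴
On a pressure surface, geostrophic balance gives V_g = (g/f)|∂Z/∂n|:
V_g = 9.81 × 2.08×10⁻⁴ / 1.35×10⁻⁴ = 15.1 m/s

15 m s⁻¹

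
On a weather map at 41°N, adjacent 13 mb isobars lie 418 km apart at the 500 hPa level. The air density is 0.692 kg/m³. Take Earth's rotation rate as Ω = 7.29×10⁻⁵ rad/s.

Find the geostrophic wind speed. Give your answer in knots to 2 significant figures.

91 knots

Coriolis parameter at 41°N:
f = 2Ω sin φ = 2 × 7.29×10⁻⁵ × sin 41° = 9.57×10⁻⁵ s⁻¹
Pressure gradient: |∂P/∂n| = 1300 Pa / 418000 m = 3.11×10⁻³ Pa/m
Geostrophic balance (pressure-gradient force = Coriolis force):
V_g = (1/(fρ)) |∂P/∂n| = 3.11×10⁻³ / (9.57×10⁻⁵ × 0.692) = 47.0 m/s
Converting: 47.0 m/s × 1.944 = 91 knots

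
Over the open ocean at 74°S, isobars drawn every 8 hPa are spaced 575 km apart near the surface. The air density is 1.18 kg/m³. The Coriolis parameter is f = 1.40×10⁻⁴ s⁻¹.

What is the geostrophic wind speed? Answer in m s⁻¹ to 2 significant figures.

Pressure gradient: |∂P/∂n| = 800 Pa / 575000 m = 1.39×10⁻³ Pa/m
Geostrophic balance (pressure-gradient force = Coriolis force):
V_g = (1/(fρ)) |∂P/∂n| = 1.39×10⁻³ / (1.40×10⁻⁴ × 1.18) = 8.42 m/s

8.4 m s⁻¹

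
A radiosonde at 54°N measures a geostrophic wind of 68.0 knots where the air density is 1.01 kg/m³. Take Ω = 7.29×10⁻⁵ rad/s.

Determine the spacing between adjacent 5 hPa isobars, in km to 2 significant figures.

120 km

Coriolis parameter at 54°N:
f = 2Ω sin φ = 2 × 7.29×10⁻⁵ × sin 54° = 1.18×10⁻⁴ s⁻¹
Wind speed in SI: 68.0 knots = 35.0 m/s
Geostrophic balance rearranged: |∂P/∂n| = f ρ V_g
|∂P/∂n| = 1.18×10⁻⁴ × 1.01 × 35.0 = 4.17×10⁻³ Pa/m
Isobar spacing: Δn = ΔP/|∂P/∂n| = 500 Pa / 4.17×10⁻³ Pa/m = 119974 m ≈ 120 km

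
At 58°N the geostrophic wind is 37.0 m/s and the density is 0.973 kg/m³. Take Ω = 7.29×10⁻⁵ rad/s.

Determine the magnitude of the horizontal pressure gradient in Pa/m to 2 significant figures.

Coriolis parameter at 58°N:
f = 2Ω sin φ = 2 × 7.29×10⁻⁵ × sin 58° = 1.24×10⁻⁴ s⁻¹
Geostrophic balance rearranged: |∂P/∂n| = f ρ V_g
|∂P/∂n| = 1.24×10⁻⁴ × 0.973 × 37.0 = 4.45×10⁻³ Pa/m

4.5×10⁻³ Pa/m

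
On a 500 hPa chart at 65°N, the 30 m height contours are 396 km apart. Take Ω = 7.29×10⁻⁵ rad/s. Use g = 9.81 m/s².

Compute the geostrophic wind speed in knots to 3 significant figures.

10.9 knots

Coriolis parameter at 65°N:
f = 2Ω sin φ = 2 × 7.29×10⁻⁵ × sin 65° = 1.32×10⁻⁴ s⁻¹
Height gradient: |∂Z/∂n| = 30 m / 396000 m = 7.58×10⁻⁵
On a pressure surface, geostrophic balance gives V_g = (g/f)|∂Z/∂n|:
V_g = 9.81 × 7.58×10⁻⁵ / 1.32×10⁻⁴ = 5.62 m/s
Converting: 5.62 m/s × 1.944 = 10.9 knots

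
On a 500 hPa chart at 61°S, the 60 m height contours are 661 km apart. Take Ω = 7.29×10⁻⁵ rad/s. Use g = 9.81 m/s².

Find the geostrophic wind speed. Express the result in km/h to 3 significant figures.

Coriolis parameter at 61°S:
f = 2Ω sin φ = 2 × 7.29×10⁻⁵ × sin 61° = 1.28×10⁻⁴ s⁻¹
Height gradient: |∂Z/∂n| = 60 m / 661000 m = 9.08×10⁻⁵
On a pressure surface, geostrophic balance gives V_g = (g/f)|∂Z/∂n|:
V_g = 9.81 × 9.08×10⁻⁵ / 1.28×10⁻⁴ = 6.98 m/s
Converting: 6.98 m/s × 3.6 = 25.1 km/h

25.1 km/h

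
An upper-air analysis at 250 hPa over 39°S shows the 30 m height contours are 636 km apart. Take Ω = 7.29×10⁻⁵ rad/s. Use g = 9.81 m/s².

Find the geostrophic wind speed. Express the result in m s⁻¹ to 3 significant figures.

Coriolis parameter at 39°S:
f = 2Ω sin φ = 2 × 7.29×10⁻⁵ × sin 39° = 9.18×10⁻⁵ s⁻¹
Height gradient: |∂Z/∂n| = 30 m / 636000 m = 4.72×10⁻⁵
On a pressure surface, geostrophic balance gives V_g = (g/f)|∂Z/∂n|:
V_g = 9.81 × 4.72×10⁻⁵ / 9.18×10⁻⁵ = 5.04 m/s

5.04 m s⁻¹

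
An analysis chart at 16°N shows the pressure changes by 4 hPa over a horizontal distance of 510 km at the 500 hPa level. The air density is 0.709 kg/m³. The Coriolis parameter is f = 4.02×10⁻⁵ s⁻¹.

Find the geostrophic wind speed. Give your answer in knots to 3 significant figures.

53.5 knots

Pressure gradient: |∂P/∂n| = 400 Pa / 510000 m = 7.84×10⁻⁴ Pa/m
Geostrophic balance (pressure-gradient force = Coriolis force):
V_g = (1/(fρ)) |∂P/∂n| = 7.84×10⁻⁴ / (4.02×10⁻⁵ × 0.709) = 27.5 m/s
Converting: 27.5 m/s × 1.944 = 53.5 knots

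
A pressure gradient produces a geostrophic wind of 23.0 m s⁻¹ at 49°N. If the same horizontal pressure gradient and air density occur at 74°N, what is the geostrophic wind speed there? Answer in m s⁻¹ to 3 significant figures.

With the same pressure gradient and density, V_g ∝ 1/f ∝ 1/sin φ.
V₂ = V₁ · sin φ₁ / sin φ₂ = 23.0 × sin 49° / sin 74°
V₂ = 23.0 × 0.7547/0.9613 = 18.1 m s⁻¹

18.1 m s⁻¹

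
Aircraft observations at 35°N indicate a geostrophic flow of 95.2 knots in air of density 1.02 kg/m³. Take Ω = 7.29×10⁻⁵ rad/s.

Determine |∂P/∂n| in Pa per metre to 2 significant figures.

4.2×10⁻³ Pa/m

Coriolis parameter at 35°N:
f = 2Ω sin φ = 2 × 7.29×10⁻⁵ × sin 35° = 8.36×10⁻⁵ s⁻¹
Wind speed in SI: 95.2 knots = 49.0 m/s
Geostrophic balance rearranged: |∂P/∂n| = f ρ V_g
|∂P/∂n| = 8.36×10⁻⁵ × 1.02 × 49.0 = 4.18×10⁻³ Pa/m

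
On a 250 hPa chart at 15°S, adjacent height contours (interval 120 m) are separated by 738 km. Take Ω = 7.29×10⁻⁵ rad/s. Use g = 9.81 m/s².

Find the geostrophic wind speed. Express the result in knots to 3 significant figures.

82.2 knots

Coriolis parameter at 15°S:
f = 2Ω sin φ = 2 × 7.29×10⁻⁵ × sin 15° = 3.77×10⁻⁵ s⁻¹
Height gradient: |∂Z/∂n| = 120 m / 738000 m = 1.63×10⁻⁴
On a pressure surface, geostrophic balance gives V_g = (g/f)|∂Z/∂n|:
V_g = 9.81 × 1.63×10⁻⁴ / 3.77×10⁻⁵ = 42.3 m/s
Converting: 42.3 m/s × 1.944 = 82.2 knots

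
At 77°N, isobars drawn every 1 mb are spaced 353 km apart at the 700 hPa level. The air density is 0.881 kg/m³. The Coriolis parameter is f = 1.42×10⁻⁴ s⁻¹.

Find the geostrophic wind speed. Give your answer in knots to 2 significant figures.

Pressure gradient: |∂P/∂n| = 100 Pa / 353000 m = 2.83×10⁻⁴ Pa/m
Geostrophic balance (pressure-gradient force = Coriolis force):
V_g = (1/(fρ)) |∂P/∂n| = 2.83×10⁻⁴ / (1.42×10⁻⁴ × 0.881) = 2.26 m/s
Converting: 2.26 m/s × 1.944 = 4.4 knots

4.4 knots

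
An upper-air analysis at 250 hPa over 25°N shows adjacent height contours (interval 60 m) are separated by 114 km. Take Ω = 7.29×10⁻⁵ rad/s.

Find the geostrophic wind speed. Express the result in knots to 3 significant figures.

Coriolis parameter at 25°N:
f = 2Ω sin φ = 2 × 7.29×10⁻⁵ × sin 25° = 6.16×10⁻⁵ s⁻¹
Height gradient: |∂Z/∂n| = 60 m / 114000 m = 5.26×10⁻⁴
On a pressure surface, geostrophic balance gives V_g = (g/f)|∂Z/∂n|:
V_g = 9.81 × 5.26×10⁻⁴ / 6.16×10⁻⁵ = 83.8 m/s
Converting: 83.8 m/s × 1.944 = 163 knots

163 knots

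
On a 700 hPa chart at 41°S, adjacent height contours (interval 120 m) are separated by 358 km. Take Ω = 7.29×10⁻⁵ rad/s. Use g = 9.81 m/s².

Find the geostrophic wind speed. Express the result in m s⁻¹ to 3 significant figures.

34.4 m s⁻¹

Coriolis parameter at 41°S:
f = 2Ω sin φ = 2 × 7.29×10⁻⁵ × sin 41° = 9.57×10⁻⁵ s⁻¹
Height gradient: |∂Z/∂n| = 120 m / 358000 m = 3.35×10⁻⁴
On a pressure surface, geostrophic balance gives V_g = (g/f)|∂Z/∂n|:
V_g = 9.81 × 3.35×10⁻⁴ / 9.57×10⁻⁵ = 34.4 m/s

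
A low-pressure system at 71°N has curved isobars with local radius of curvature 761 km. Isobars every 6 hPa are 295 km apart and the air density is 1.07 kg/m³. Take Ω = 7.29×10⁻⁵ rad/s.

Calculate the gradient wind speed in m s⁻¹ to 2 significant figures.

12 m s⁻¹

Coriolis parameter at 71°N:
f = 2Ω sin φ = 2 × 7.29×10⁻⁵ × sin 71° = 1.38×10⁻⁴ s⁻¹
Pressure gradient: |∂P/∂n| = 600 Pa / 295000 m = 2.03×10⁻³ Pa/m
Geostrophic speed: V_g = |∂P/∂n|/(fρ) = 2.03×10⁻³/(1.38×10⁻⁴ × 1.07) = 13.8 m/s
Around a low, centrifugal force acts outward with Coriolis, so pressure-gradient force balances both:
(1/ρ)|∂P/∂n| = fV + V²/R  →  V² + fR·V − fR·V_g = 0
With fR = 1.38×10⁻⁴ × 761×10³ m = 105 m/s:
V = [−fR + √((fR)² + 4 fR V_g)]/2 = [−105 + √(105² + 4×105×13.8)]/2 = 12.3 m/s
Subgeostrophic (V < V_g = 13.8 m/s), as expected around a low.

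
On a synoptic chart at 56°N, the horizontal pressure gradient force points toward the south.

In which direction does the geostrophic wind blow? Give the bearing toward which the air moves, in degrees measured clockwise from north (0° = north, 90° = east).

270°

The pressure-gradient force points toward the south (bearing 180°).
Geostrophic balance: in the Northern Hemisphere the Coriolis force deflects motion to the right, so the geostrophic wind blows 90° to the right of the pressure-gradient force (low pressure on the left).
Rotating 180° by 90° clockwise gives 270° — the wind blows toward the west.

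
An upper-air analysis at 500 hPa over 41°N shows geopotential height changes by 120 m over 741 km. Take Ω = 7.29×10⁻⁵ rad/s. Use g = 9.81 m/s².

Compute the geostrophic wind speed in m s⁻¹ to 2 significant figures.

17 m s⁻¹

Coriolis parameter at 41°N:
f = 2Ω sin φ = 2 × 7.29×10⁻⁵ × sin 41° = 9.57×10⁻⁵ s⁻¹
Height gradient: |∂Z/∂n| = 120 m / 741000 m = 1.62×10⁻⁴
On a pressure surface, geostrophic balance gives V_g = (g/f)|∂Z/∂n|:
V_g = 9.81 × 1.62×10⁻⁴ / 9.57×10⁻⁵ = 16.6 m/s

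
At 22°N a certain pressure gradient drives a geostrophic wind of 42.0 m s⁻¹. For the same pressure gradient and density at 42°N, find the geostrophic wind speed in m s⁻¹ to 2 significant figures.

24 m s⁻¹

With the same pressure gradient and density, V_g ∝ 1/f ∝ 1/sin φ.
V₂ = V₁ · sin φ₁ / sin φ₂ = 42.0 × sin 22° / sin 42°
V₂ = 42.0 × 0.3746/0.6691 = 24 m s⁻¹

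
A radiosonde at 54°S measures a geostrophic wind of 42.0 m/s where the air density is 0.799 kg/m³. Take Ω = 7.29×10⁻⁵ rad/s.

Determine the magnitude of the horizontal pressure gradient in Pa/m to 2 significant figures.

4.0×10⁻³ Pa/m

Coriolis parameter at 54°S:
f = 2Ω sin φ = 2 × 7.29×10⁻⁵ × sin 54° = 1.18×10⁻⁴ s⁻¹
Geostrophic balance rearranged: |∂P/∂n| = f ρ V_g
|∂P/∂n| = 1.18×10⁻⁴ × 0.799 × 42.0 = 3.96×10⁻³ Pa/m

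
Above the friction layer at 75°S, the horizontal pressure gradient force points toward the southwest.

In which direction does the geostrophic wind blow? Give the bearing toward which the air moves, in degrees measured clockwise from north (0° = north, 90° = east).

The pressure-gradient force points toward the southwest (bearing 225°).
Geostrophic balance: in the Southern Hemisphere the Coriolis force deflects motion to the left, so the geostrophic wind blows 90° to the left of the pressure-gradient force (low pressure on the right).
Rotating 225° by 90° counterclockwise gives 135° — the wind blows toward the southeast.

135°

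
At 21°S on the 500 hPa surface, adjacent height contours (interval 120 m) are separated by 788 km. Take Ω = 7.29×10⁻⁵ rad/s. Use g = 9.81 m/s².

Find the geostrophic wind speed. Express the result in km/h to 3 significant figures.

Coriolis parameter at 21°S:
f = 2Ω sin φ = 2 × 7.29×10⁻⁵ × sin 21° = 5.23×10⁻⁵ s⁻¹
Height gradient: |∂Z/∂n| = 120 m / 788000 m = 1.52×10⁻⁴
On a pressure surface, geostrophic balance gives V_g = (g/f)|∂Z/∂n|:
V_g = 9.81 × 1.52×10⁻⁴ / 5.23×10⁻⁵ = 28.6 m/s
Converting: 28.6 m/s × 3.6 = 103 km/h

103 km/h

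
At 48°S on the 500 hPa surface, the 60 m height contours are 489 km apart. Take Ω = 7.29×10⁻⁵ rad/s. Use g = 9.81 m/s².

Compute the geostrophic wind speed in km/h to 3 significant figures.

40.0 km/h

Coriolis parameter at 48°S:
f = 2Ω sin φ = 2 × 7.29×10⁻⁵ × sin 48° = 1.08×10⁻⁴ s⁻¹
Height gradient: |∂Z/∂n| = 60 m / 489000 m = 1.23×10⁻⁴
On a pressure surface, geostrophic balance gives V_g = (g/f)|∂Z/∂n|:
V_g = 9.81 × 1.23×10⁻⁴ / 1.08×10⁻⁴ = 11.1 m/s
Converting: 11.1 m/s × 3.6 = 40.0 km/h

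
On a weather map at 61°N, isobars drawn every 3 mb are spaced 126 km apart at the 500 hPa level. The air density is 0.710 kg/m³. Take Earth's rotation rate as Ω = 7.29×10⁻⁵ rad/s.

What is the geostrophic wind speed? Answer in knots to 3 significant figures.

Coriolis parameter at 61°N:
f = 2Ω sin φ = 2 × 7.29×10⁻⁵ × sin 61° = 1.28×10⁻⁴ s⁻¹
Pressure gradient: |∂P/∂n| = 300 Pa / 126000 m = 2.38×10⁻³ Pa/m
Geostrophic balance (pressure-gradient force = Coriolis force):
V_g = (1/(fρ)) |∂P/∂n| = 2.38×10⁻³ / (1.28×10⁻⁴ × 0.710) = 26.3 m/s
Converting: 26.3 m/s × 1.944 = 51.1 knots

51.1 knots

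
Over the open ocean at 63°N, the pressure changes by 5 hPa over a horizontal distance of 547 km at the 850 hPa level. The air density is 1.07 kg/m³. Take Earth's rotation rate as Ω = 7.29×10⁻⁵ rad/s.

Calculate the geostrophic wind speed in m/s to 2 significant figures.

6.6 m/s

Coriolis parameter at 63°N:
f = 2Ω sin φ = 2 × 7.29×10⁻⁵ × sin 63° = 1.30×10⁻⁴ s⁻¹
Pressure gradient: |∂P/∂n| = 500 Pa / 547000 m = 9.14×10⁻⁴ Pa/m
Geostrophic balance (pressure-gradient force = Coriolis force):
V_g = (1/(fρ)) |∂P/∂n| = 9.14×10⁻⁴ / (1.30×10⁻⁴ × 1.07) = 6.58 m/s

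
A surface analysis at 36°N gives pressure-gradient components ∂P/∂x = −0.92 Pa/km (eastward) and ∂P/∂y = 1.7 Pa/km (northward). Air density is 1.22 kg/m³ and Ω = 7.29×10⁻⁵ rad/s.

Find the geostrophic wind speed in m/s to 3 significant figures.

18.5 m/s

Coriolis parameter at 36°N:
f = 2Ω sin φ = 2 × 7.29×10⁻⁵ × sin 36° = 8.57×10⁻⁵ s⁻¹
Component geostrophic relations (x east, y north):
u_g = −(1/(fρ)) ∂P/∂y,  v_g = (1/(fρ)) ∂P/∂x
u_g = −(1.7×10⁻³)/(8.57×10⁻⁵ × 1.22) = −16.3 m/s;  v_g = (−0.92×10⁻³)/(8.57×10⁻⁵ × 1.22) = −8.80 m/s
|V_g| = √(u_g² + v_g²) = 18.5 m/s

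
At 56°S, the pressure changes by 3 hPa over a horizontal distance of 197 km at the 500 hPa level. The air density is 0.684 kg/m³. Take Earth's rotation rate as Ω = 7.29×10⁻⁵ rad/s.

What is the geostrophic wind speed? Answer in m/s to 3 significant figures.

18.4 m/s

Coriolis parameter at 56°S:
f = 2Ω sin φ = 2 × 7.29×10⁻⁵ × sin 56° = 1.21×10⁻⁴ s⁻¹
Pressure gradient: |∂P/∂n| = 300 Pa / 197000 m = 1.52×10⁻³ Pa/m
Geostrophic balance (pressure-gradient force = Coriolis force):
V_g = (1/(fρ)) |∂P/∂n| = 1.52×10⁻³ / (1.21×10⁻⁴ × 0.684) = 18.4 m/s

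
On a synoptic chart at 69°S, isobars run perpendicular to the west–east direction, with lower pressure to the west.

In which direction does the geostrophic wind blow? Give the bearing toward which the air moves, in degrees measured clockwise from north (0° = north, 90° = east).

180°

The pressure-gradient force points toward the west (bearing 270°).
Geostrophic balance: in the Southern Hemisphere the Coriolis force deflects motion to the left, so the geostrophic wind blows 90° to the left of the pressure-gradient force (low pressure on the right).
Rotating 270° by 90° counterclockwise gives 180° — the wind blows toward the south.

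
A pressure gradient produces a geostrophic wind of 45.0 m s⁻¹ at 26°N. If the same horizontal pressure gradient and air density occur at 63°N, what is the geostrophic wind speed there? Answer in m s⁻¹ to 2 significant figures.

With the same pressure gradient and density, V_g ∝ 1/f ∝ 1/sin φ.
V₂ = V₁ · sin φ₁ / sin φ₂ = 45.0 × sin 26° / sin 63°
V₂ = 45.0 × 0.4384/0.8910 = 22 m s⁻¹

22 m s⁻¹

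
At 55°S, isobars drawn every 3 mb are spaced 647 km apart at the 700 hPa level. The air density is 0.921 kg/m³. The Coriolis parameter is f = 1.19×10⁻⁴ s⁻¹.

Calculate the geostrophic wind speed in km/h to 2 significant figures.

Pressure gradient: |∂P/∂n| = 300 Pa / 647000 m = 4.64×10⁻⁴ Pa/m
Geostrophic balance (pressure-gradient force = Coriolis force):
V_g = (1/(fρ)) |∂P/∂n| = 4.64×10⁻⁴ / (1.19×10⁻⁴ × 0.921) = 4.23 m/s
Converting: 4.23 m/s × 3.6 = 15 km/h

15 km/h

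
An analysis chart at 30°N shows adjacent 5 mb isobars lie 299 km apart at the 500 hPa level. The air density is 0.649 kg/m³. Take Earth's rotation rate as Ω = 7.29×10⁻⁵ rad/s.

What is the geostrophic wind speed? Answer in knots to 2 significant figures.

Coriolis parameter at 30°N:
f = 2Ω sin φ = 2 × 7.29×10⁻⁵ × sin 30° = 7.29×10⁻⁵ s⁻¹
Pressure gradient: |∂P/∂n| = 500 Pa / 299000 m = 1.67×10⁻³ Pa/m
Geostrophic balance (pressure-gradient force = Coriolis force):
V_g = (1/(fρ)) |∂P/∂n| = 1.67×10⁻³ / (7.29×10⁻⁵ × 0.649) = 35.3 m/s
Converting: 35.3 m/s × 1.944 = 69 knots

69 knots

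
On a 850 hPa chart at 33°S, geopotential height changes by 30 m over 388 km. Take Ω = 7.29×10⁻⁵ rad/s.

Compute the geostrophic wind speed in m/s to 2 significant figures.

Coriolis parameter at 33°S:
f = 2Ω sin φ = 2 × 7.29×10⁻⁵ × sin 33° = 7.94×10⁻⁵ s⁻¹
Height gradient: |∂Z/∂n| = 30 m / 388000 m = 7.73×10⁻⁵
On a pressure surface, geostrophic balance gives V_g = (g/f)|∂Z/∂n|:
V_g = 9.81 × 7.73×10⁻⁵ / 7.94×10⁻⁵ = 9.55 m/s

9.6 m/s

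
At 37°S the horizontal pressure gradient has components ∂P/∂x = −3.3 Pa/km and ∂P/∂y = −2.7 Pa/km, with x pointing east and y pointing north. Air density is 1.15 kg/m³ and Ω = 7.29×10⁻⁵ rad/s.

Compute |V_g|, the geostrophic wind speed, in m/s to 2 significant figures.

42 m/s

Coriolis parameter at 37°S:
f = 2Ω sin φ = 2 × 7.29×10⁻⁵ × sin 37° = 8.77×10⁻⁵ s⁻¹
In the Southern Hemisphere f is negative: f = −8.77×10⁻⁵ s⁻¹.
Component geostrophic relations (x east, y north):
u_g = −(1/(fρ)) ∂P/∂y,  v_g = (1/(fρ)) ∂P/∂x
u_g = −(−2.7×10⁻³)/(−8.77×10⁻⁵ × 1.15) = −26.8 m/s;  v_g = (−3.3×10⁻³)/(−8.77×10⁻⁵ × 1.15) = 32.7 m/s
|V_g| = √(u_g² + v_g²) = 42.3 m/s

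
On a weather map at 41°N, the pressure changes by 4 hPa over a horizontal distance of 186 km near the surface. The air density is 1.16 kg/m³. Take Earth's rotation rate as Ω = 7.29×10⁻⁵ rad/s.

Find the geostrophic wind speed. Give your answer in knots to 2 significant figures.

38 knots

Coriolis parameter at 41°N:
f = 2Ω sin φ = 2 × 7.29×10⁻⁵ × sin 41° = 9.57×10⁻⁵ s⁻¹
Pressure gradient: |∂P/∂n| = 400 Pa / 186000 m = 2.15×10⁻³ Pa/m
Geostrophic balance (pressure-gradient force = Coriolis force):
V_g = (1/(fρ)) |∂P/∂n| = 2.15×10⁻³ / (9.57×10⁻⁵ × 1.16) = 19.4 m/s
Converting: 19.4 m/s × 1.944 = 38 knots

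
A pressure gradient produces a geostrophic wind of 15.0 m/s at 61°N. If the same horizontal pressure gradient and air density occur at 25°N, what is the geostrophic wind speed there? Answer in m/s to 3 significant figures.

31.0 m/s

With the same pressure gradient and density, V_g ∝ 1/f ∝ 1/sin φ.
V₂ = V₁ · sin φ₁ / sin φ₂ = 15.0 × sin 61° / sin 25°
V₂ = 15.0 × 0.8746/0.4226 = 31.0 m/s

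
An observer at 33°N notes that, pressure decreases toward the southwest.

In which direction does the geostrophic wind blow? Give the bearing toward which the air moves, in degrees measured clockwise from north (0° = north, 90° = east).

The pressure-gradient force points toward the southwest (bearing 225°).
Geostrophic balance: in the Northern Hemisphere the Coriolis force deflects motion to the right, so the geostrophic wind blows 90° to the right of the pressure-gradient force (low pressure on the left).
Rotating 225° by 90° clockwise gives 315° — the wind blows toward the northwest.

315°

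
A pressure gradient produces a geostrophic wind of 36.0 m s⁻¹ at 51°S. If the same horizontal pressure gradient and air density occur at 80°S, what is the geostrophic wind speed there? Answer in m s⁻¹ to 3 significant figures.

With the same pressure gradient and density, V_g ∝ 1/f ∝ 1/sin φ.
V₂ = V₁ · sin φ₁ / sin φ₂ = 36.0 × sin 51° / sin 80°
V₂ = 36.0 × 0.7771/0.9848 = 28.4 m s⁻¹

28.4 m s⁻¹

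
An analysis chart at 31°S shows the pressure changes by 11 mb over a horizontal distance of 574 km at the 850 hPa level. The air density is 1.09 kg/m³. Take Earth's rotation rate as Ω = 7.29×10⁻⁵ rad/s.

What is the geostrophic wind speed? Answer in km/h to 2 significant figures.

Coriolis parameter at 31°S:
f = 2Ω sin φ = 2 × 7.29×10⁻⁵ × sin 31° = 7.51×10⁻⁵ s⁻¹
Pressure gradient: |∂P/∂n| = 1100 Pa / 574000 m = 1.92×10⁻³ Pa/m
Geostrophic balance (pressure-gradient force = Coriolis force):
V_g = (1/(fρ)) |∂P/∂n| = 1.92×10⁻³ / (7.51×10⁻⁵ × 1.09) = 23.4 m/s
Converting: 23.4 m/s × 3.6 = 84 km/h

84 km/h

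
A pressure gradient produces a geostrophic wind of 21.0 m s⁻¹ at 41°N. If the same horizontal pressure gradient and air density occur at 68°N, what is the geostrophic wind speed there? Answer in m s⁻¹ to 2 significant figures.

With the same pressure gradient and density, V_g ∝ 1/f ∝ 1/sin φ.
V₂ = V₁ · sin φ₁ / sin φ₂ = 21.0 × sin 41° / sin 68°
V₂ = 21.0 × 0.6561/0.9272 = 15 m s⁻¹

15 m s⁻¹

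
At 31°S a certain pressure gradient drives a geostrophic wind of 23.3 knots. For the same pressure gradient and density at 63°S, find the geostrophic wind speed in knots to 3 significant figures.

With the same pressure gradient and density, V_g ∝ 1/f ∝ 1/sin φ.
V₂ = V₁ · sin φ₁ / sin φ₂ = 23.3 × sin 31° / sin 63°
V₂ = 23.3 × 0.5150/0.8910 = 13.5 knots

13.5 knots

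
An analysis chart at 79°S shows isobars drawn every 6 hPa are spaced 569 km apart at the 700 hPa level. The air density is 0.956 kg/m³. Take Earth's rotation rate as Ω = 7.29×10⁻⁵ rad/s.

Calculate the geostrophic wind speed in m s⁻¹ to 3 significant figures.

Coriolis parameter at 79°S:
f = 2Ω sin φ = 2 × 7.29×10⁻⁵ × sin 79° = 1.43×10⁻⁴ s⁻¹
Pressure gradient: |∂P/∂n| = 600 Pa / 569000 m = 1.05×10⁻³ Pa/m
Geostrophic balance (pressure-gradient force = Coriolis force):
V_g = (1/(fρ)) |∂P/∂n| = 1.05×10⁻³ / (1.43×10⁻⁴ × 0.956) = 7.71 m/s

7.71 m s⁻¹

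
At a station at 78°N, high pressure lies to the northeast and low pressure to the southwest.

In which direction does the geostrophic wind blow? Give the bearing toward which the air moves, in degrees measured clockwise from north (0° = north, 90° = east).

315°

The pressure-gradient force points toward the southwest (bearing 225°).
Geostrophic balance: in the Northern Hemisphere the Coriolis force deflects motion to the right, so the geostrophic wind blows 90° to the right of the pressure-gradient force (low pressure on the left).
Rotating 225° by 90° clockwise gives 315° — the wind blows toward the northwest.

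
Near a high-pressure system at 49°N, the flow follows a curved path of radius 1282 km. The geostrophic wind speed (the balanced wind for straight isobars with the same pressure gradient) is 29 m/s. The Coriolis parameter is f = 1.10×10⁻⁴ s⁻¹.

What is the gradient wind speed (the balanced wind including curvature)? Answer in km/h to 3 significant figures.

Around a high, pressure-gradient force acts outward with centrifugal, so Coriolis balances both:
fV = (1/ρ)|∂P/∂n| + V²/R  →  V² − fR·V + fR·V_g = 0
With fR = 1.10×10⁻⁴ × 1282×10³ m = 141 m/s:
V = [fR − √((fR)² − 4 fR V_g)]/2 = [141 − √(141² − 4×141×29)]/2 = 40.8 m/s
Supergeostrophic (V > V_g = 29 m/s), as expected around a high.
Converting: 40.8 m/s × 3.6 = 147 km/h

147 km/h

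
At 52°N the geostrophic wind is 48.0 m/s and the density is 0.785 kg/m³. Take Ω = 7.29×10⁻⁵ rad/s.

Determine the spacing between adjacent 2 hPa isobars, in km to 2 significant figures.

Coriolis parameter at 52°N:
f = 2Ω sin φ = 2 × 7.29×10⁻⁵ × sin 52° = 1.15×10⁻⁴ s⁻¹
Geostrophic balance rearranged: |∂P/∂n| = f ρ V_g
|∂P/∂n| = 1.15×10⁻⁴ × 0.785 × 48.0 = 4.33×10⁻³ Pa/m
Isobar spacing: Δn = ΔP/|∂P/∂n| = 200 Pa / 4.33×10⁻³ Pa/m = 46199 m ≈ 46 km

46 km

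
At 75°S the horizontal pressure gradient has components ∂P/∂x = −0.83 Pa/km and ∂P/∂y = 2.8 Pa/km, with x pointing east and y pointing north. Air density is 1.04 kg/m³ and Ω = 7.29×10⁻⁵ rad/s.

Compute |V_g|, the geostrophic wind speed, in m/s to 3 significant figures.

Coriolis parameter at 75°S:
f = 2Ω sin φ = 2 × 7.29×10⁻⁵ × sin 75° = 1.41×10⁻⁴ s⁻¹
In the Southern Hemisphere f is negative: f = −1.41×10⁻⁴ s⁻¹.
Component geostrophic relations (x east, y north):
u_g = −(1/(fρ)) ∂P/∂y,  v_g = (1/(fρ)) ∂P/∂x
u_g = −(2.8×10⁻³)/(−1.41×10⁻⁴ × 1.04) = 19.1 m/s;  v_g = (−0.83×10⁻³)/(−1.41×10⁻⁴ × 1.04) = 5.67 m/s
|V_g| = √(u_g² + v_g²) = 19.9 m/s

19.9 m/s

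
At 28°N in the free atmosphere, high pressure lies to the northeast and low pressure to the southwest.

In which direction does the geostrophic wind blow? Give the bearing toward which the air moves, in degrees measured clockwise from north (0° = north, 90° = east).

315°

The pressure-gradient force points toward the southwest (bearing 225°).
Geostrophic balance: in the Northern Hemisphere the Coriolis force deflects motion to the right, so the geostrophic wind blows 90° to the right of the pressure-gradient force (low pressure on the left).
Rotating 225° by 90° clockwise gives 315° — the wind blows toward the northwest.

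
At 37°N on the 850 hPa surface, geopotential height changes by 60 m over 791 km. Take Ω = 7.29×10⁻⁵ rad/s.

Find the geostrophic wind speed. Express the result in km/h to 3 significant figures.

Coriolis parameter at 37°N:
f = 2Ω sin φ = 2 × 7.29×10⁻⁵ × sin 37° = 8.77×10⁻⁵ s⁻¹
Height gradient: |∂Z/∂n| = 60 m / 791000 m = 7.59×10⁻⁵
On a pressure surface, geostrophic balance gives V_g = (g/f)|∂Z/∂n|:
V_g = 9.81 × 7.59×10⁻⁵ / 8.77×10⁻⁵ = 8.48 m/s
Converting: 8.48 m/s × 3.6 = 30.5 km/h

30.5 km/h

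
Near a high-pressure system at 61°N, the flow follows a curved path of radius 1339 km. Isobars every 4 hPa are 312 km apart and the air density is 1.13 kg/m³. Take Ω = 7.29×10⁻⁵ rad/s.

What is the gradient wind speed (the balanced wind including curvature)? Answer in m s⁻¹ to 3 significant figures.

Coriolis parameter at 61°N:
f = 2Ω sin φ = 2 × 7.29×10⁻⁵ × sin 61° = 1.28×10⁻⁴ s⁻¹
Pressure gradient: |∂P/∂n| = 400 Pa / 312000 m = 1.28×10⁻³ Pa/m
Geostrophic speed: V_g = |∂P/∂n|/(fρ) = 1.28×10⁻³/(1.28×10⁻⁴ × 1.13) = 8.90 m/s
Around a high, pressure-gradient force acts outward with centrifugal, so Coriolis balances both:
fV = (1/ρ)|∂P/∂n| + V²/R  →  V² − fR·V + fR·V_g = 0
With fR = 1.28×10⁻⁴ × 1339×10³ m = 171 m/s:
V = [fR − √((fR)² − 4 fR V_g)]/2 = [171 − √(171² − 4×171×8.9)]/2 = 9.42 m/s
Supergeostrophic (V > V_g = 8.9 m/s), as expected around a high.

9.42 m s⁻¹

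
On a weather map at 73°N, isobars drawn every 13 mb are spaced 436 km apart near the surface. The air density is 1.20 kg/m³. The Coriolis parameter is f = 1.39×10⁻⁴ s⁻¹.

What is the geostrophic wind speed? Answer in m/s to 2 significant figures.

18 m/s

Pressure gradient: |∂P/∂n| = 1300 Pa / 436000 m = 2.98×10⁻³ Pa/m
Geostrophic balance (pressure-gradient force = Coriolis force):
V_g = (1/(fρ)) |∂P/∂n| = 2.98×10⁻³ / (1.39×10⁻⁴ × 1.20) = 17.9 m/s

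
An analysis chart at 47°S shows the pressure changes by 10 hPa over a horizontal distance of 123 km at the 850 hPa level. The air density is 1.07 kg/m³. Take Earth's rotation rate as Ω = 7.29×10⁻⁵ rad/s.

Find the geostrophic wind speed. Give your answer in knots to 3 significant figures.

139 knots

Coriolis parameter at 47°S:
f = 2Ω sin φ = 2 × 7.29×10⁻⁵ × sin 47° = 1.07×10⁻⁴ s⁻¹
Pressure gradient: |∂P/∂n| = 1000 Pa / 123000 m = 8.13×10⁻³ Pa/m
Geostrophic balance (pressure-gradient force = Coriolis force):
V_g = (1/(fρ)) |∂P/∂n| = 8.13×10⁻³ / (1.07×10⁻⁴ × 1.07) = 71.3 m/s
Converting: 71.3 m/s × 1.944 = 139 knots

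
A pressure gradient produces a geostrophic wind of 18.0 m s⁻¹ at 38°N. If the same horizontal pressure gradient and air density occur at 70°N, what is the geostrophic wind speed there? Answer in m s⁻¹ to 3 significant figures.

With the same pressure gradient and density, V_g ∝ 1/f ∝ 1/sin φ.
V₂ = V₁ · sin φ₁ / sin φ₂ = 18.0 × sin 38° / sin 70°
V₂ = 18.0 × 0.6157/0.9397 = 11.8 m s⁻¹

11.8 m s⁻¹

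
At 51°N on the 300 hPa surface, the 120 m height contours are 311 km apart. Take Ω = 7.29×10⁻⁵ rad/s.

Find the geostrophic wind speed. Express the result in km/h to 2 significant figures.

120 km/h

Coriolis parameter at 51°N:
f = 2Ω sin φ = 2 × 7.29×10⁻⁵ × sin 51° = 1.13×10⁻⁴ s⁻¹
Height gradient: |∂Z/∂n| = 120 m / 311000 m = 3.86×10⁻⁴
On a pressure surface, geostrophic balance gives V_g = (g/f)|∂Z/∂n|:
V_g = 9.81 × 3.86×10⁻⁴ / 1.13×10⁻⁴ = 33.4 m/s
Converting: 33.4 m/s × 3.6 = 120 km/h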